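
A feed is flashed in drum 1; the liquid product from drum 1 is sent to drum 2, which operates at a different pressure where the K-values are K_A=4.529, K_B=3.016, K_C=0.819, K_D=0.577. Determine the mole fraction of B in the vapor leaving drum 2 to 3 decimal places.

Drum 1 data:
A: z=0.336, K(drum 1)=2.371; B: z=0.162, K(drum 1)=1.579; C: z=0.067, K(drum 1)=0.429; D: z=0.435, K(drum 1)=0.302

y_B (drum 2) = 0.168

Drum 1:
Rachford–Rice: g(ψ₁) = Σ zᵢ(Kᵢ−1)/(1+ψ₁(Kᵢ−1)) = 0.
Feasibility: ΣzᵢKᵢ = 1.213, Σzᵢ/Kᵢ = 1.841 — both > 1, two phases present.
Iterate (Newton) starting at ψ₁ = 0.5:
  ψ₁ = 0.500: g = -0.1739, g' = -0.798 → ψ₁ = 0.282
  ψ₁ = 0.282: g = -0.0108, g' = -0.728 → ψ₁ = 0.267
Converged at ψ₁ = 0.267.
Drum-1 compositions:
  A: x = 0.246, y = 0.583
  B: x = 0.140, y = 0.222
  C: x = 0.079, y = 0.034
  D: x = 0.535, y = 0.161
Drum-2 feed = drum-1 liquid: z₂ = (0.2459, 0.1403, 0.0791, 0.5347).
Drum 2:
Material balance + equilibrium reduce to Σ zᵢ(Kᵢ−1)/(1+ψ₂(Kᵢ−1)) = 0.
g(0) = ΣzᵢKᵢ − 1 = 0.910 and g(1) = 1 − Σzᵢ/Kᵢ = -0.124, so a root lies in (0, 1).
Newton iteration, ψ₂⁰ = 0.46:
  ψ₂ = 0.460: g = 0.1811, g' = -0.749 → ψ₂ = 0.702
  ψ₂ = 0.702: g = 0.0287, g' = -0.548 → ψ₂ = 0.754
  ψ₂ = 0.754: g = 0.0006, g' = -0.528 → ψ₂ = 0.755
Converged at ψ₂ = 0.755.
  A: x = 0.067, y = 0.304
  B: x = 0.056, y = 0.168
  C: x = 0.092, y = 0.075
  D: x = 0.786, y = 0.453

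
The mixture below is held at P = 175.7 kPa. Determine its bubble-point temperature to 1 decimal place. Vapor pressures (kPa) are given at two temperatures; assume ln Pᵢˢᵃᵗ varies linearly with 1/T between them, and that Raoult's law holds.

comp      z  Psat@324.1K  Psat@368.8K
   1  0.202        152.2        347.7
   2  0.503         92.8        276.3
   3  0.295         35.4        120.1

Bubble-point temperature: ΣzᵢPᵢˢᵃᵗ(T) = P. Interpolate ln Pᵢˢᵃᵗ = aᵢ + bᵢ/T.
  T = 324.1 K: ΣzᵢPᵢˢᵃᵗ = 87.87 kPa
  T = 368.8 K: ΣzᵢPᵢˢᵃᵗ = 244.64 kPa
  T = 346.5 K: ΣzᵢPᵢˢᵃᵗ = 151.33 kPa
  T = 357.6 K: ΣzᵢPᵢˢᵃᵗ = 193.55 kPa
  T = 352.1 K: ΣzᵢPᵢˢᵃᵗ = 171.64 kPa
  T = 354.9 K: ΣzᵢPᵢˢᵃᵗ = 182.54 kPa
  T = 353.5 K: ΣzᵢPᵢˢᵃᵗ = 177.03 kPa
Interpolating between 352.1 K and 353.5 K gives T ≈ 353.2 K.

T = 353.2 K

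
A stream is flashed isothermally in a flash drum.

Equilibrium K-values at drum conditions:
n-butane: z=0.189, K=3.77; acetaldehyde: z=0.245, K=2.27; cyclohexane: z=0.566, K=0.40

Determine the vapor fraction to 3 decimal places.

Newton iteration, ψ⁰ = 0.5:
  ψ = 0.500: g = -0.0753, g' = -0.819 → ψ = 0.408
  ψ = 0.408: g = 0.0011, g' = -0.848 → ψ = 0.409
Converged at ψ = 0.409.

ψ = 0.409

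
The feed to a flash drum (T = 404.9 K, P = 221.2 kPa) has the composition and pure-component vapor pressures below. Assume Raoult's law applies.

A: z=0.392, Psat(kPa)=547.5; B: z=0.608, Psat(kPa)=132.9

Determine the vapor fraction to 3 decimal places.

ψ = 0.570

Raoult's law: Kᵢ = Pᵢˢᵃᵗ/P = Pᵢˢᵃᵗ/221.2.
  K_A = 547.5/221.2 = 2.47514, K_B = 132.9/221.2 = 0.60081
Let ψ = V/F and solve Σ zᵢ(Kᵢ−1)/(1+ψ(Kᵢ−1)) = 0.
Check two-phase: ΣzᵢKᵢ = 1.336 > 1 and Σzᵢ/Kᵢ = 1.170 > 1, so g(0) = 0.336 > 0 and g(1) = -0.170 < 0.
Iterate (Newton) starting at ψ = 0.5:
  ψ = 0.500: g = 0.0296, g' = -0.434 → ψ = 0.568
  ψ = 0.568: g = 0.0007, g' = -0.415 → ψ = 0.570
Converged at ψ = 0.570.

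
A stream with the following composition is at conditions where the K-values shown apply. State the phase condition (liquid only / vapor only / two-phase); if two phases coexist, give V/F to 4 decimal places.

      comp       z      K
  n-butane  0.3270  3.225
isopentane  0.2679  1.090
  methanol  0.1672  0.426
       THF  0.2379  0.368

two-phase, V/F = 0.5194

ΣzᵢKᵢ = 1.5054; Σzᵢ/Kᵢ = 1.3861.
Both exceed 1, so a two-phase solution exists.
Let ψ = V/F and solve Σ zᵢ(Kᵢ−1)/(1+ψ(Kᵢ−1)) = 0.
Newton iteration, ψ⁰ = 0.5:
  ψ = 0.5000: g = 0.01307, g' = -0.6762 → ψ = 0.5193
  ψ = 0.5193: g = 0.00004, g' = -0.6728 → ψ = 0.5194
Converged at ψ = 0.5194.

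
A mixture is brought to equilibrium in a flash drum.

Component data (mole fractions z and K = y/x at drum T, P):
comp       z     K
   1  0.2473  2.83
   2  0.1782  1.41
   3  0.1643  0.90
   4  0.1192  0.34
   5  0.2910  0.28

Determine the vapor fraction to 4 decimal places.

ψ = 0.2643

Rachford–Rice: g(ψ) = Σ zᵢ(Kᵢ−1)/(1+ψ(Kᵢ−1)) = 0.
Feasibility: ΣzᵢKᵢ = 1.2210, Σzᵢ/Kᵢ = 1.7862 — both > 1, two phases present.
Newton–Raphson from ψ = 0.5:
  ψ = 0.5000: g = -0.16514, g' = -0.7322 → ψ = 0.2745
  ψ = 0.2745: g = -0.00718, g' = -0.7047 → ψ = 0.2643
Converged at ψ = 0.2643.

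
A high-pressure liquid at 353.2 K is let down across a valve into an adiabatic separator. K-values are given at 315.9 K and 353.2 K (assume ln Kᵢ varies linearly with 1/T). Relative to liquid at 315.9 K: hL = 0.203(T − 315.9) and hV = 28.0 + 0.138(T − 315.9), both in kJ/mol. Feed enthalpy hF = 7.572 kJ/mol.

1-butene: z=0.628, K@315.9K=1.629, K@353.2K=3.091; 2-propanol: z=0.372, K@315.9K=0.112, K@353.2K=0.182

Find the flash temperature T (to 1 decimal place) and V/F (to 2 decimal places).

T = 320.7 K, V/F = 0.24

Adiabatic flash: solve Rachford–Rice at each trial T, then check hF = ψ·hV(T) + (1−ψ)·hL(T).
  T = 315.9 K: K = (1.629, 0.112), RR gives ψ = 0.116, H_out = 3.242 kJ/mol
  T = 353.2 K: K = (3.091, 0.182), RR gives ψ = 0.590, H_out = 22.657 kJ/mol
  T = 334.5 K: K = (2.282, 0.145), RR gives ψ = 0.444, H_out = 15.674 kJ/mol
  T = 325.2 K: K = (1.938, 0.128), RR gives ψ = 0.323, H_out = 10.742 kJ/mol
  T = 320.5 K: K = (1.777, 0.120), RR gives ψ = 0.235, H_out = 7.435 kJ/mol
  T = 322.9 K: K = (1.858, 0.124), RR gives ψ = 0.283, H_out = 9.218 kJ/mol
Linear interpolation between T = 320.5 (H_out = 7.435) and T = 322.9 (H_out = 9.218) on hF = 7.572 gives T ≈ 320.7 K, at which ψ = 0.24.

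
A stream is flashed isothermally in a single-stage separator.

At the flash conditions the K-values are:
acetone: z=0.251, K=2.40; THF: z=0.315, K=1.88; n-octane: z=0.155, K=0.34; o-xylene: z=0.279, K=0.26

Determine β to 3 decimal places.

β = 0.397

Rachford–Rice: g(β) = Σ zᵢ(Kᵢ−1)/(1+β(Kᵢ−1)) = 0.
Feasibility: ΣzᵢKᵢ = 1.320, Σzᵢ/Kᵢ = 1.801 — both > 1, two phases present.
Newton–Raphson from β = 0.5:
  β = 0.500: g = -0.0812, g' = -0.823 → β = 0.401
  β = 0.401: g = -0.0030, g' = -0.769 → β = 0.397
Converged at β = 0.397.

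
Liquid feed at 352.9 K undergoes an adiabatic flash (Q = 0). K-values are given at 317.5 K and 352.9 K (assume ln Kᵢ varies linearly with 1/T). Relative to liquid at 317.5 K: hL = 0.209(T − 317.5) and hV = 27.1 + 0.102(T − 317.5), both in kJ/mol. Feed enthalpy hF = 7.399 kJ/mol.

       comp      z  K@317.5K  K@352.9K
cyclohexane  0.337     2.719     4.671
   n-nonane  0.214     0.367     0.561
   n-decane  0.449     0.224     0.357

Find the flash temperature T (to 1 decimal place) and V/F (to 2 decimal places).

T = 328.5 K, V/F = 0.20

Adiabatic flash: solve Rachford–Rice at each trial T, then check hF = ψ·hV(T) + (1−ψ)·hL(T).
  T = 317.5 K: K = (2.719, 0.367, 0.224), RR gives ψ = 0.076, H_out = 2.055 kJ/mol
  T = 352.9 K: K = (4.671, 0.561, 0.357), RR gives ψ = 0.399, H_out = 16.694 kJ/mol
  T = 335.2 K: K = (3.615, 0.459, 0.286), RR gives ψ = 0.257, H_out = 10.179 kJ/mol
  T = 326.4 K: K = (3.150, 0.412, 0.254), RR gives ψ = 0.176, H_out = 6.458 kJ/mol
  T = 330.8 K: K = (3.378, 0.435, 0.270), RR gives ψ = 0.218, H_out = 8.378 kJ/mol
  T = 328.6 K: K = (3.262, 0.423, 0.262), RR gives ψ = 0.197, H_out = 7.435 kJ/mol
Linear interpolation between T = 326.4 (H_out = 6.458) and T = 328.6 (H_out = 7.435) on hF = 7.399 gives T ≈ 328.5 K, at which ψ = 0.20.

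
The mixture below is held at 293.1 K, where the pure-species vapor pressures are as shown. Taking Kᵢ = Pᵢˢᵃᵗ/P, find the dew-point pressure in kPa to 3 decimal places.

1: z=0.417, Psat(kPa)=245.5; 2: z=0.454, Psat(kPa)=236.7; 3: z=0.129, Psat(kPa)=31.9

Pdew = 130.540 kPa

At the dew point ψ → 1, so Σzᵢ/Kᵢ = 1 with Kᵢ = Pᵢˢᵃᵗ/P ⇒ 1/P = Σzᵢ/Pᵢˢᵃᵗ.
1/P = 0.417/245.5 + 0.454/236.7 + 0.129/31.9 = 0.007661 ⇒ P = 130.540 kPa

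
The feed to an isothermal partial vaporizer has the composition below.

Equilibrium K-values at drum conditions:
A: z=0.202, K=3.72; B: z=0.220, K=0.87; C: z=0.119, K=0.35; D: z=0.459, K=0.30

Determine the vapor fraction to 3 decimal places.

Material balance + equilibrium reduce to Σ zᵢ(Kᵢ−1)/(1+ψ(Kᵢ−1)) = 0.
g(0) = ΣzᵢKᵢ − 1 = 0.122 and g(1) = 1 − Σzᵢ/Kᵢ = -1.177, so a root lies in (0, 1).
Iterate (Newton) starting at ψ = 0.5:
  ψ = 0.500: g = -0.4067, g' = -0.915 → ψ = 0.056
  ψ = 0.056: g = 0.0338, g' = -1.429 → ψ = 0.079
  ψ = 0.079: g = 0.0013, g' = -1.323 → ψ = 0.080
Converged at ψ = 0.080.

ψ = 0.080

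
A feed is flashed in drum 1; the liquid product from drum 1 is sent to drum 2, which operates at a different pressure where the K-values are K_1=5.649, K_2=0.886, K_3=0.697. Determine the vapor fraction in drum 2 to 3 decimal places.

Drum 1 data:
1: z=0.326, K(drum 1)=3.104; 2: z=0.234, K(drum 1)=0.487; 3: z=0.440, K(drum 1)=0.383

V/F (drum 2) = 0.715

Drum 1:
Let ψ₁ = V/F and solve Σ zᵢ(Kᵢ−1)/(1+ψ₁(Kᵢ−1)) = 0.
Feasibility: ΣzᵢKᵢ = 1.294, Σzᵢ/Kᵢ = 1.734 — both > 1, two phases present.
Iterate (Newton) starting at ψ₁ = 0.5:
  ψ₁ = 0.500: g = -0.2198, g' = -0.804 → ψ₁ = 0.227
  ψ₁ = 0.227: g = 0.0129, g' = -0.967 → ψ₁ = 0.240
Converged at ψ₁ = 0.240.
Drum-1 compositions:
  1: x = 0.217, y = 0.672
  2: x = 0.267, y = 0.130
  3: x = 0.517, y = 0.198
Drum-2 feed = drum-1 liquid: z₂ = (0.2166, 0.2669, 0.5166).
Drum 2:
Iterate (Newton) starting at ψ₂ = 0.35:
  ψ₂ = 0.350: g = 0.1764, g' = -0.741 → ψ₂ = 0.588
  ψ₂ = 0.588: g = 0.0466, g' = -0.410 → ψ₂ = 0.702
  ψ₂ = 0.702: g = 0.0044, g' = -0.338 → ψ₂ = 0.715
Converged at ψ₂ = 0.715.
  1: x = 0.050, y = 0.283
  2: x = 0.291, y = 0.257
  3: x = 0.659, y = 0.460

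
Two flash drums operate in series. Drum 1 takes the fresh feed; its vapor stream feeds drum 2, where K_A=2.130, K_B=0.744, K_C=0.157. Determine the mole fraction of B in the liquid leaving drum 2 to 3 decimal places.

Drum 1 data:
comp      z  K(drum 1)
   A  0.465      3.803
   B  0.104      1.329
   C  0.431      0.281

Drum 1:
Newton iteration, ψ₁⁰ = 0.69:
  ψ₁ = 0.690: g = -0.1429, g' = -1.309 → ψ₁ = 0.581
  ψ₁ = 0.581: g = -0.0075, g' = -1.194 → ψ₁ = 0.575
Converged at ψ₁ = 0.575.
Drum-1 compositions:
  A: x = 0.178, y = 0.677
  B: x = 0.087, y = 0.116
  C: x = 0.734, y = 0.206
Drum-2 feed = drum-1 vapor: z₂ = (0.6774, 0.1162, 0.2064).
Drum 2:
Let ψ₂ = V/F and solve Σ zᵢ(Kᵢ−1)/(1+ψ₂(Kᵢ−1)) = 0.
Feasibility: ΣzᵢKᵢ = 1.562, Σzᵢ/Kᵢ = 1.789 — both > 1, two phases present.
Newton iteration, ψ₂⁰ = 0.34:
  ψ₂ = 0.340: g = 0.2765, g' = -0.749 → ψ₂ = 0.709
  ψ₂ = 0.709: g = -0.0442, g' = -1.185 → ψ₂ = 0.672
  ψ₂ = 0.672: g = -0.0022, g' = -1.071 → ψ₂ = 0.670
Converged at ψ₂ = 0.670.
  A: x = 0.386, y = 0.821
  B: x = 0.140, y = 0.104
  C: x = 0.474, y = 0.074

x_B (drum 2) = 0.140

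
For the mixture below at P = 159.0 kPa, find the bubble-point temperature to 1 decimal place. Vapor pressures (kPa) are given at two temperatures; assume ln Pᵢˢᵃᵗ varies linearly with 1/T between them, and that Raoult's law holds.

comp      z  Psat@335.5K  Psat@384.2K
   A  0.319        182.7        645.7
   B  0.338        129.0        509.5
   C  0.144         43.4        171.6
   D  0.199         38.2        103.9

Bubble-point temperature: ΣzᵢPᵢˢᵃᵗ(T) = P. Interpolate ln Pᵢˢᵃᵗ = aᵢ + bᵢ/T.
  T = 335.5 K: ΣzᵢPᵢˢᵃᵗ = 115.73 kPa
  T = 384.2 K: ΣzᵢPᵢˢᵃᵗ = 423.58 kPa
  T = 359.9 K: ΣzᵢPᵢˢᵃᵗ = 231.42 kPa
  T = 347.7 K: ΣzᵢPᵢˢᵃᵗ = 165.61 kPa
  T = 341.6 K: ΣzᵢPᵢˢᵃᵗ = 138.87 kPa
  T = 344.6 K: ΣzᵢPᵢˢᵃᵗ = 151.55 kPa
  T = 346.1 K: ΣzᵢPᵢˢᵃᵗ = 158.23 kPa
Interpolating between 346.1 K and 347.7 K gives T ≈ 346.3 K.

T = 346.3 K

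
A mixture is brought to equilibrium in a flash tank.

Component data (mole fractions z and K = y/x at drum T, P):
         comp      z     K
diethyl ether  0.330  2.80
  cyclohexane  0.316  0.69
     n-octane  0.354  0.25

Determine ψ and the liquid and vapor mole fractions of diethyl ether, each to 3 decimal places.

ψ = 0.223, x_diethyl ether = 0.236, y_diethyl ether = 0.660

Iterate (Newton) starting at ψ = 0.5:
  ψ = 0.500: g = -0.2281, g' = -0.848 → ψ = 0.231
  ψ = 0.231: g = -0.0072, g' = -0.860 → ψ = 0.223
Converged at ψ = 0.223.
Compositions from xᵢ = zᵢ/(1+ψ(Kᵢ−1)), yᵢ = Kᵢxᵢ:
  diethyl ether: x = 0.236, y = 0.660
  cyclohexane: x = 0.339, y = 0.234
  n-octane: x = 0.425, y = 0.106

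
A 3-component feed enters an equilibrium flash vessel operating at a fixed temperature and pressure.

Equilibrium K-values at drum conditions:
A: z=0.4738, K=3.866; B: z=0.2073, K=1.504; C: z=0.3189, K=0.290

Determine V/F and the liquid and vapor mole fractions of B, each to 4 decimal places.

Rachford–Rice: g(V/F) = Σ zᵢ(Kᵢ−1)/(1+V/F(Kᵢ−1)) = 0.
g(0) = ΣzᵢKᵢ − 1 = 1.2360 and g(1) = 1 − Σzᵢ/Kᵢ = -0.3600, so a root lies in (0, 1).
Newton–Raphson from V/F = 0.5:
  V/F = 0.5000: g = 0.29053, g' = -1.0775 → V/F = 0.7696
  V/F = 0.7696: g = -0.00036, g' = -1.1875 → V/F = 0.7693
Converged at V/F = 0.7693.
Compositions from xᵢ = zᵢ/(1+V/F(Kᵢ−1)), yᵢ = Kᵢxᵢ:
  A: x = 0.1478, y = 0.5715
  B: x = 0.1494, y = 0.2247
  C: x = 0.7028, y = 0.2038

V/F = 0.7693, x_B = 0.1494, y_B = 0.2247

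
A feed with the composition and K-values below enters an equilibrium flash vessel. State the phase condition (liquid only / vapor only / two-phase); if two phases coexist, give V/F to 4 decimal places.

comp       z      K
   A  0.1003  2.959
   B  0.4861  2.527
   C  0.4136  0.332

ΣzᵢKᵢ = 1.6625; Σzᵢ/Kᵢ = 1.4720.
Both exceed 1, so a two-phase solution exists.
Iterate (Newton) starting at ψ = 0.55:
  ψ = 0.5500: g = 0.06128, g' = -0.8852 → ψ = 0.6192
  ψ = 0.6192: g = -0.00088, g' = -0.9148 → ψ = 0.6183
Converged at ψ = 0.6183.

two-phase, V/F = 0.6183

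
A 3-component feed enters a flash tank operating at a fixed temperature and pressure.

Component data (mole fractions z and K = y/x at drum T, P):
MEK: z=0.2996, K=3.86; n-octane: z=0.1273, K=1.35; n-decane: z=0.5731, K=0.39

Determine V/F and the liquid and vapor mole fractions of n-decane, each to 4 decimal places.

V/F = 0.3745, x_n-decane = 0.7428, y_n-decane = 0.2897

Rachford–Rice: g(V/F) = Σ zᵢ(Kᵢ−1)/(1+V/F(Kᵢ−1)) = 0.
Check two-phase: ΣzᵢKᵢ = 1.5518 > 1 and Σzᵢ/Kᵢ = 1.6414 > 1, so g(0) = 0.5518 > 0 and g(1) = -0.6414 < 0.
Newton iteration, V/F⁰ = 0.52:
  V/F = 0.5200: g = -0.12980, g' = -0.8647 → V/F = 0.3699
  V/F = 0.3699: g = 0.00436, g' = -0.9465 → V/F = 0.3745
Converged at V/F = 0.3745.
Compositions from xᵢ = zᵢ/(1+V/F(Kᵢ−1)), yᵢ = Kᵢxᵢ:
  MEK: x = 0.1447, y = 0.5584
  n-octane: x = 0.1125, y = 0.1519
  n-decane: x = 0.7428, y = 0.2897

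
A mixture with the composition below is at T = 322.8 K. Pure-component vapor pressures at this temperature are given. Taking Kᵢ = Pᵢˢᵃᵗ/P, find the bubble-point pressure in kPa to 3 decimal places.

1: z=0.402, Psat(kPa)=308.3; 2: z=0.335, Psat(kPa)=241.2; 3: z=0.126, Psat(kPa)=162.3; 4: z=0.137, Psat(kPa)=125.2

At the bubble point ψ → 0, so ΣzᵢKᵢ = 1 with Kᵢ = Pᵢˢᵃᵗ/P ⇒ P = ΣzᵢPᵢˢᵃᵗ.
P = 0.402·308.3 + 0.335·241.2 + 0.126·162.3 + 0.137·125.2 = 242.341 kPa

Pbub = 242.341 kPa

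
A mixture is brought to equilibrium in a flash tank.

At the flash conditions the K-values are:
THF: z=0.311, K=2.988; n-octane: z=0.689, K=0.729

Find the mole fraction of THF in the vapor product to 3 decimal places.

Material balance + equilibrium reduce to Σ zᵢ(Kᵢ−1)/(1+V/F(Kᵢ−1)) = 0.
Feasibility: ΣzᵢKᵢ = 1.432, Σzᵢ/Kᵢ = 1.049 — both > 1, two phases present.
Binary case is linear: z₁(K₁−1)(1+V/F(K₂−1)) + z₂(K₂−1)(1+V/F(K₁−1)) = 0
⇒ V/F = [z₁(K₁−1)+z₂(K₂−1)] / [−(K₁−1)(K₂−1)] = 0.4315/0.5387 = 0.801
Compositions from xᵢ = zᵢ/(1+V/F(Kᵢ−1)), yᵢ = Kᵢxᵢ:
  THF: x = 0.120, y = 0.358
  n-octane: x = 0.880, y = 0.642

y_THF = 0.358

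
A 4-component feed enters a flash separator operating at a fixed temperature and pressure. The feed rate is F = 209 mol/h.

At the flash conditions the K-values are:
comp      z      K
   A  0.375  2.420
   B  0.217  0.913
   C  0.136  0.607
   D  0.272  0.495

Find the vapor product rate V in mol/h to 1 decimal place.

V = 125.7 mol/h

Material balance + equilibrium reduce to Σ zᵢ(Kᵢ−1)/(1+V/F(Kᵢ−1)) = 0.
Feasibility: ΣzᵢKᵢ = 1.323, Σzᵢ/Kᵢ = 1.166 — both > 1, two phases present.
Newton–Raphson from V/F = 0.5:
  V/F = 0.500: g = 0.0414, g' = -0.417 → V/F = 0.599
  V/F = 0.599: g = 0.0009, g' = -0.401 → V/F = 0.601
Converged at V/F = 0.601.
Then V = V/F·F = 0.6015·209 = 125.7 mol/h and L = F − V = 83.3 mol/h.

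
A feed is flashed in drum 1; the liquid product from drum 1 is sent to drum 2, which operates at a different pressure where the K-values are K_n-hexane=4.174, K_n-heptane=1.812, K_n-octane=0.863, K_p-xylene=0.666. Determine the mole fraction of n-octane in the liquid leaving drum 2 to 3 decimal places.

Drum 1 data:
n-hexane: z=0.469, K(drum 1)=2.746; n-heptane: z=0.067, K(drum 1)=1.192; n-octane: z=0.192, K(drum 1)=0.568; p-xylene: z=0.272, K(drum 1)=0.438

x_n-octane (drum 2) = 0.307

Drum 1:
Newton iteration, ψ₁⁰ = 0.48:
  ψ₁ = 0.480: g = 0.1433, g' = -0.643 → ψ₁ = 0.703
  ψ₁ = 0.703: g = 0.0073, g' = -0.599 → ψ₁ = 0.715
Converged at ψ₁ = 0.715.
Drum-1 compositions:
  n-hexane: x = 0.209, y = 0.573
  n-heptane: x = 0.059, y = 0.070
  n-octane: x = 0.278, y = 0.158
  p-xylene: x = 0.455, y = 0.199
Drum-2 feed = drum-1 liquid: z₂ = (0.2086, 0.0589, 0.2778, 0.4547).
Drum 2:
Material balance + equilibrium reduce to Σ zᵢ(Kᵢ−1)/(1+ψ₂(Kᵢ−1)) = 0.
Feasibility: ΣzᵢKᵢ = 1.520, Σzᵢ/Kᵢ = 1.087 — both > 1, two phases present.
Newton iteration, ψ₂⁰ = 0.64:
  ψ₂ = 0.640: g = 0.0150, g' = -0.334 → ψ₂ = 0.685
  ψ₂ = 0.685: g = 0.0004, g' = -0.316 → ψ₂ = 0.686
Converged at ψ₂ = 0.686.
  n-hexane: x = 0.066, y = 0.274
  n-heptane: x = 0.038, y = 0.069
  n-octane: x = 0.307, y = 0.265
  p-xylene: x = 0.590, y = 0.393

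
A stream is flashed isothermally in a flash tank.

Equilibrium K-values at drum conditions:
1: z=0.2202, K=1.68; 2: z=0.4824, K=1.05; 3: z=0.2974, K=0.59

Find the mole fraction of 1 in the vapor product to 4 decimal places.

Let β = V/F and solve Σ zᵢ(Kᵢ−1)/(1+β(Kᵢ−1)) = 0.
Check two-phase: ΣzᵢKᵢ = 1.0519 > 1 and Σzᵢ/Kᵢ = 1.0946 > 1, so g(0) = 0.0519 > 0 and g(1) = -0.0946 < 0.
Newton iteration, β⁰ = 0.6:
  β = 0.6000: g = -0.03195, g' = -0.1404 → β = 0.3725
  β = 0.3725: g = -0.00076, g' = -0.1356 → β = 0.3669
Converged at β = 0.3669.
Compositions from xᵢ = zᵢ/(1+β(Kᵢ−1)), yᵢ = Kᵢxᵢ:
  1: x = 0.1762, y = 0.2961
  2: x = 0.4737, y = 0.4974
  3: x = 0.3501, y = 0.2065

y_1 = 0.2961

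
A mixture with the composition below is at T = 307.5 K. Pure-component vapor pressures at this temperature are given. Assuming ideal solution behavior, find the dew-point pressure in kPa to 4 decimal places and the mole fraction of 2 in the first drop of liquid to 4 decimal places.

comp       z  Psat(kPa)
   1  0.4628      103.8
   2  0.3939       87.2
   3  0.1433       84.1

Pdew = 93.6356 kPa, x_2 = 0.4230

At the dew point ψ → 1, so Σzᵢ/Kᵢ = 1 with Kᵢ = Pᵢˢᵃᵗ/P ⇒ 1/P = Σzᵢ/Pᵢˢᵃᵗ.
1/P = 0.4628/103.8 + 0.3939/87.2 + 0.1433/84.1 = 0.0106797 ⇒ P = 93.6356 kPa
xᵢ = zᵢP/Pᵢˢᵃᵗ ⇒ x_2 = 0.3939·93.6356/87.2 = 0.4230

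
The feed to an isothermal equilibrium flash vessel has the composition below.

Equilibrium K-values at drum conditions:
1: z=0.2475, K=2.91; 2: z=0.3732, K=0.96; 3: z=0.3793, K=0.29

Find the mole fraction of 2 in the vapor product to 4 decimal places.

Material balance + equilibrium reduce to Σ zᵢ(Kᵢ−1)/(1+β(Kᵢ−1)) = 0.
g(0) = ΣzᵢKᵢ − 1 = 0.1885 and g(1) = 1 − Σzᵢ/Kᵢ = -0.7817, so a root lies in (0, 1).
Newton–Raphson from β = 0.52:
  β = 0.5200: g = -0.20500, g' = -0.7084 → β = 0.2306
  β = 0.2306: g = -0.00893, g' = -0.7092 → β = 0.2180
  β = 0.2180: g = 0.00006, g' = -0.7183 → β = 0.2181
Converged at β = 0.2181.
Compositions from xᵢ = zᵢ/(1+β(Kᵢ−1)), yᵢ = Kᵢxᵢ:
  1: x = 0.1747, y = 0.5084
  2: x = 0.3765, y = 0.3614
  3: x = 0.4488, y = 0.1302

y_2 = 0.3614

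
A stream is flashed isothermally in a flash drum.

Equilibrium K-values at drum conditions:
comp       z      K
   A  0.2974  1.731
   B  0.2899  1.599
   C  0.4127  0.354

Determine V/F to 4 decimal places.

Rachford–Rice: g(V/F) = Σ zᵢ(Kᵢ−1)/(1+V/F(Kᵢ−1)) = 0.
g(0) = ΣzᵢKᵢ − 1 = 0.1244 and g(1) = 1 − Σzᵢ/Kᵢ = -0.5189, so a root lies in (0, 1).
Newton–Raphson from V/F = 0.5:
  V/F = 0.5000: g = -0.10097, g' = -0.5226 → V/F = 0.3068
  V/F = 0.3068: g = -0.00824, g' = -0.4481 → V/F = 0.2884
  V/F = 0.2884: g = -0.00004, g' = -0.4442 → V/F = 0.2883
Converged at V/F = 0.2883.

V/F = 0.2883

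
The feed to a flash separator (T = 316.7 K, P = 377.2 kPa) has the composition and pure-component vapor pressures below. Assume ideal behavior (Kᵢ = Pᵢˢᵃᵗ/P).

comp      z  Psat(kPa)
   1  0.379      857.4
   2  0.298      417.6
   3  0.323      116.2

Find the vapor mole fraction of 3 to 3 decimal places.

y_3 = 0.148

Raoult's law: Kᵢ = Pᵢˢᵃᵗ/P = Pᵢˢᵃᵗ/377.2.
  K_1 = 857.4/377.2 = 2.27306, K_2 = 417.6/377.2 = 1.10710, K_3 = 116.2/377.2 = 0.30806
Let β = V/F and solve Σ zᵢ(Kᵢ−1)/(1+β(Kᵢ−1)) = 0.
g(0) = ΣzᵢKᵢ − 1 = 0.291 and g(1) = 1 − Σzᵢ/Kᵢ = -0.484, so a root lies in (0, 1).
Newton iteration, β⁰ = 0.5:
  β = 0.500: g = -0.0166, g' = -0.594 → β = 0.472
Converged at β = 0.472.
Compositions from xᵢ = zᵢ/(1+β(Kᵢ−1)), yᵢ = Kᵢxᵢ:
  1: x = 0.237, y = 0.538
  2: x = 0.284, y = 0.314
  3: x = 0.480, y = 0.148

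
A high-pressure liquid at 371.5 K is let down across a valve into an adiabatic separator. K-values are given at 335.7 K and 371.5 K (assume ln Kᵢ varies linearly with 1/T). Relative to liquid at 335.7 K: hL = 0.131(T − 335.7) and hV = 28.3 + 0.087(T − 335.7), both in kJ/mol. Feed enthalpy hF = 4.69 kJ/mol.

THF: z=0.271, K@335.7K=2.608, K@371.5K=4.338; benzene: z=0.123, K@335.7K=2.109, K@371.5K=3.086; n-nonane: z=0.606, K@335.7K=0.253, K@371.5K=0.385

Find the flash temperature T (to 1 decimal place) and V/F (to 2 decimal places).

Adiabatic flash: solve Rachford–Rice at each trial T, then check hF = ψ·hV(T) + (1−ψ)·hL(T).
  T = 335.7 K: K = (2.608, 2.109, 0.253), RR gives ψ = 0.109, H_out = 3.076 kJ/mol
  T = 371.5 K: K = (4.338, 3.086, 0.385), RR gives ψ = 0.430, H_out = 16.182 kJ/mol
  T = 353.6 K: K = (3.407, 2.576, 0.315), RR gives ψ = 0.290, H_out = 10.314 kJ/mol
  T = 344.6 K: K = (2.989, 2.336, 0.283), RR gives ψ = 0.207, H_out = 6.953 kJ/mol
  T = 340.1 K: K = (2.792, 2.220, 0.268), RR gives ψ = 0.160, H_out = 5.081 kJ/mol
  T = 337.9 K: K = (2.699, 2.164, 0.260), RR gives ψ = 0.135, H_out = 4.103 kJ/mol
Linear interpolation between T = 337.9 (H_out = 4.103) and T = 340.1 (H_out = 5.081) on hF = 4.69 gives T ≈ 339.2 K, at which ψ = 0.15.

T = 339.2 K, V/F = 0.15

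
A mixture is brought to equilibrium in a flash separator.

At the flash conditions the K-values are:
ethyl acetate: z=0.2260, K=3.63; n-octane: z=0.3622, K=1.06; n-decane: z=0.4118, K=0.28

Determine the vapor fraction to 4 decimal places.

Iterate (Newton) starting at ψ = 0.5:
  ψ = 0.5000: g = -0.18542, g' = -0.8141 → ψ = 0.2722
  ψ = 0.2722: g = -0.00102, g' = -0.8624 → ψ = 0.2711
Converged at ψ = 0.2711.

ψ = 0.2711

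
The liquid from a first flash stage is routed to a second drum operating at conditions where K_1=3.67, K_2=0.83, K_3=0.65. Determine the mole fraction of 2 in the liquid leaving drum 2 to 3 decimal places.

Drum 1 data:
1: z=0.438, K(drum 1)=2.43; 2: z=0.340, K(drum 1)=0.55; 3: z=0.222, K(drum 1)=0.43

x_2 (drum 2) = 0.498

Drum 1:
Let ψ₁ = V/F and solve Σ zᵢ(Kᵢ−1)/(1+ψ₁(Kᵢ−1)) = 0.
Check two-phase: ΣzᵢKᵢ = 1.347 > 1 and Σzᵢ/Kᵢ = 1.315 > 1, so g(0) = 0.347 > 0 and g(1) = -0.315 < 0.
Newton–Raphson from ψ₁ = 0.5:
  ψ₁ = 0.500: g = -0.0092, g' = -0.560 → ψ₁ = 0.484
Converged at ψ₁ = 0.484.
Drum-1 compositions:
  1: x = 0.259, y = 0.629
  2: x = 0.435, y = 0.239
  3: x = 0.306, y = 0.132
Drum-2 feed = drum-1 liquid: z₂ = (0.2589, 0.4346, 0.3065).
Drum 2:
Material balance + equilibrium reduce to Σ zᵢ(Kᵢ−1)/(1+ψ₂(Kᵢ−1)) = 0.
Check two-phase: ΣzᵢKᵢ = 1.510 > 1 and Σzᵢ/Kᵢ = 1.066 > 1, so g(0) = 0.510 > 0 and g(1) = -0.066 < 0.
Newton–Raphson from ψ₂ = 0.5:
  ψ₂ = 0.500: g = 0.0853, g' = -0.409 → ψ₂ = 0.709
  ψ₂ = 0.709: g = 0.0124, g' = -0.303 → ψ₂ = 0.749
  ψ₂ = 0.749: g = 0.0003, g' = -0.290 → ψ₂ = 0.750
Converged at ψ₂ = 0.750.
  1: x = 0.086, y = 0.316
  2: x = 0.498, y = 0.413
  3: x = 0.416, y = 0.270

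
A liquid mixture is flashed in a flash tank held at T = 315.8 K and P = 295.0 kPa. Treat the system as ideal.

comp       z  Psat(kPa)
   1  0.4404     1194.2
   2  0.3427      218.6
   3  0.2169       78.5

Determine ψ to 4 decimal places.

ψ = 0.6922

Raoult's law: Kᵢ = Pᵢˢᵃᵗ/P = Pᵢˢᵃᵗ/295.0.
  K_1 = 1194.2/295.0 = 4.048136, K_2 = 218.6/295.0 = 0.741017, K_3 = 78.5/295.0 = 0.266102
Rachford–Rice: g(ψ) = Σ zᵢ(Kᵢ−1)/(1+ψ(Kᵢ−1)) = 0.
g(0) = ΣzᵢKᵢ − 1 = 1.0945 and g(1) = 1 − Σzᵢ/Kᵢ = -0.3864, so a root lies in (0, 1).
Newton–Raphson from ψ = 0.5:
  ψ = 0.5000: g = 0.17843, g' = -0.9641 → ψ = 0.6851
  ψ = 0.6851: g = 0.00665, g' = -0.9355 → ψ = 0.6922
Converged at ψ = 0.6922.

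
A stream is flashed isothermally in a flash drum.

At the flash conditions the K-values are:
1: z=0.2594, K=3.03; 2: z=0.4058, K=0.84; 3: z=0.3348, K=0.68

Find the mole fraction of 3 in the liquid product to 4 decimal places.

x_3 = 0.4360

Iterate (Newton) starting at β = 0.64:
  β = 0.6400: g = 0.02196, g' = -0.2693 → β = 0.7216
  β = 0.7216: g = 0.00094, g' = -0.2472 → β = 0.7254
Converged at β = 0.7254.
Compositions from xᵢ = zᵢ/(1+β(Kᵢ−1)), yᵢ = Kᵢxᵢ:
  1: x = 0.1049, y = 0.3179
  2: x = 0.4591, y = 0.3856
  3: x = 0.4360, y = 0.2965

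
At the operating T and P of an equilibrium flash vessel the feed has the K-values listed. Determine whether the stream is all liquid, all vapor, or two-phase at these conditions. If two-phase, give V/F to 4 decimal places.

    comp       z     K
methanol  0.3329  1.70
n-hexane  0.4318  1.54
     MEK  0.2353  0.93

ΣzᵢKᵢ = 1.4497; Σzᵢ/Kᵢ = 0.7292.
Since Σzᵢ/Kᵢ < 1 the mixture is above its dew point — single vapor phase.

all vapor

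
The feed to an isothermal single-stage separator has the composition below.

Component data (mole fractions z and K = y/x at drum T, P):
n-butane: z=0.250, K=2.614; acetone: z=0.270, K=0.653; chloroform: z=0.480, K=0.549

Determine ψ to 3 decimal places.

ψ = 0.139

Material balance + equilibrium reduce to Σ zᵢ(Kᵢ−1)/(1+ψ(Kᵢ−1)) = 0.
Check two-phase: ΣzᵢKᵢ = 1.093 > 1 and Σzᵢ/Kᵢ = 1.383 > 1, so g(0) = 0.093 > 0 and g(1) = -0.383 < 0.
Newton iteration, ψ⁰ = 0.64:
  ψ = 0.640: g = -0.2263, g' = -0.404 → ψ = 0.080
  ψ = 0.080: g = 0.0363, g' = -0.650 → ψ = 0.136
  ψ = 0.136: g = 0.0019, g' = -0.585 → ψ = 0.139
Converged at ψ = 0.139.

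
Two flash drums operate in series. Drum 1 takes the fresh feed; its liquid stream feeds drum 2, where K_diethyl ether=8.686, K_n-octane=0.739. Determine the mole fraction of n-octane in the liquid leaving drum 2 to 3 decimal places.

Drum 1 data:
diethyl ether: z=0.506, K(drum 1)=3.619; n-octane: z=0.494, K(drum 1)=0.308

x_n-octane (drum 2) = 0.967

Drum 1:
Iterate (Newton) starting at ψ₁ = 0.5:
  ψ₁ = 0.500: g = 0.0511, g' = -1.204 → ψ₁ = 0.542
  ψ₁ = 0.542: g = 0.0002, g' = -1.199 → ψ₁ = 0.543
Converged at ψ₁ = 0.543.
Drum-1 compositions:
  diethyl ether: x = 0.209, y = 0.756
  n-octane: x = 0.791, y = 0.244
Drum-2 feed = drum-1 liquid: z₂ = (0.2090, 0.7910).
Drum 2:
Binary case is linear: z₁(K₁−1)(1+ψ₂(K₂−1)) + z₂(K₂−1)(1+ψ₂(K₁−1)) = 0
⇒ ψ₂ = [z₁(K₁−1)+z₂(K₂−1)] / [−(K₁−1)(K₂−1)] = 1.3999/2.0060 = 0.698
  diethyl ether: x = 0.033, y = 0.285
  n-octane: x = 0.967, y = 0.715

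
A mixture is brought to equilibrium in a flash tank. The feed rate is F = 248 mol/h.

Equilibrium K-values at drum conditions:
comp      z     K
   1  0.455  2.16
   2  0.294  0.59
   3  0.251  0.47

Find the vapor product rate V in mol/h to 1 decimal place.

V = 124.8 mol/h

Rachford–Rice: g(V/F) = Σ zᵢ(Kᵢ−1)/(1+V/F(Kᵢ−1)) = 0.
g(0) = ΣzᵢKᵢ − 1 = 0.274 and g(1) = 1 − Σzᵢ/Kᵢ = -0.243, so a root lies in (0, 1).
Newton iteration, V/F⁰ = 0.5:
  V/F = 0.500: g = 0.0014, g' = -0.454 → V/F = 0.503
Converged at V/F = 0.503.
Then V = V/F·F = 0.5032·248 = 124.8 mol/h and L = F − V = 123.2 mol/h.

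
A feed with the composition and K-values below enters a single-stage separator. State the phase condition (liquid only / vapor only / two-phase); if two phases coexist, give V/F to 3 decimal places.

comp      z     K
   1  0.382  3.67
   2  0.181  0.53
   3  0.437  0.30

two-phase, V/F = 0.368

ΣzᵢKᵢ = 1.629; Σzᵢ/Kᵢ = 1.902.
Both exceed 1, so a two-phase solution exists.
Material balance + equilibrium reduce to Σ zᵢ(Kᵢ−1)/(1+ψ(Kᵢ−1)) = 0.
Newton–Raphson from ψ = 0.36:
  ψ = 0.360: g = 0.0087, g' = -1.149 → ψ = 0.368
Converged at ψ = 0.368.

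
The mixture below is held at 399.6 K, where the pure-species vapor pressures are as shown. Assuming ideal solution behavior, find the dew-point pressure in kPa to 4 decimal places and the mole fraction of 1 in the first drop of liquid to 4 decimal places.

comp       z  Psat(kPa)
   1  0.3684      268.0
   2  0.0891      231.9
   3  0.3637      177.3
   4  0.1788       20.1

Pdew = 78.7049 kPa, x_1 = 0.1082

At the dew point ψ → 1, so Σzᵢ/Kᵢ = 1 with Kᵢ = Pᵢˢᵃᵗ/P ⇒ 1/P = Σzᵢ/Pᵢˢᵃᵗ.
1/P = 0.3684/268.0 + 0.0891/231.9 + 0.3637/177.3 + 0.1788/20.1 = 0.0127057 ⇒ P = 78.7049 kPa
xᵢ = zᵢP/Pᵢˢᵃᵗ ⇒ x_1 = 0.3684·78.7049/268.0 = 0.1082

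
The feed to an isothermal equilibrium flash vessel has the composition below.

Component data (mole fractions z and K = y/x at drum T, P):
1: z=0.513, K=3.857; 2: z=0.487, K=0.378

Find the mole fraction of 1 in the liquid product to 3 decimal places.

Material balance + equilibrium reduce to Σ zᵢ(Kᵢ−1)/(1+ψ(Kᵢ−1)) = 0.
Feasibility: ΣzᵢKᵢ = 2.163, Σzᵢ/Kᵢ = 1.421 — both > 1, two phases present.
Binary case is linear: z₁(K₁−1)(1+ψ(K₂−1)) + z₂(K₂−1)(1+ψ(K₁−1)) = 0
⇒ ψ = [z₁(K₁−1)+z₂(K₂−1)] / [−(K₁−1)(K₂−1)] = 1.1627/1.7771 = 0.654
Compositions from xᵢ = zᵢ/(1+ψ(Kᵢ−1)), yᵢ = Kᵢxᵢ:
  1: x = 0.179, y = 0.690
  2: x = 0.821, y = 0.310

x_1 = 0.179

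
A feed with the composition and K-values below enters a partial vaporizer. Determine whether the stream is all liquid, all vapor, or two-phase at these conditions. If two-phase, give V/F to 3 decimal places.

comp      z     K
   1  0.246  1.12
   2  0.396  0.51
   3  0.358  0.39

all liquid

ΣzᵢKᵢ = 0.617; Σzᵢ/Kᵢ = 1.914.
Since ΣzᵢKᵢ < 1 the mixture is below its bubble point — single liquid phase.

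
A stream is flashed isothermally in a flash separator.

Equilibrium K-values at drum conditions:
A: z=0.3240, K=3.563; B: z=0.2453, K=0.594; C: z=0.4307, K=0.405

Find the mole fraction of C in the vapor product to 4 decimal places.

Newton–Raphson from β = 0.5:
  β = 0.5000: g = -0.12577, g' = -0.7815 → β = 0.3391
  β = 0.3391: g = 0.00778, g' = -0.9029 → β = 0.3477
Converged at β = 0.3477.
Compositions from xᵢ = zᵢ/(1+β(Kᵢ−1)), yᵢ = Kᵢxᵢ:
  A: x = 0.1713, y = 0.6104
  B: x = 0.2856, y = 0.1697
  C: x = 0.5431, y = 0.2199

y_C = 0.2199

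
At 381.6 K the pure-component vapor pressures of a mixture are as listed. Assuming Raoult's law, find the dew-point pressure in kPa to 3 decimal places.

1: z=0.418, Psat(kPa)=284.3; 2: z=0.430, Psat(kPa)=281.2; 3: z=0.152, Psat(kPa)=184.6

At the dew point ψ → 1, so Σzᵢ/Kᵢ = 1 with Kᵢ = Pᵢˢᵃᵗ/P ⇒ 1/P = Σzᵢ/Pᵢˢᵃᵗ.
1/P = 0.418/284.3 + 0.430/281.2 + 0.152/184.6 = 0.003823 ⇒ P = 261.586 kPa

Pdew = 261.586 kPa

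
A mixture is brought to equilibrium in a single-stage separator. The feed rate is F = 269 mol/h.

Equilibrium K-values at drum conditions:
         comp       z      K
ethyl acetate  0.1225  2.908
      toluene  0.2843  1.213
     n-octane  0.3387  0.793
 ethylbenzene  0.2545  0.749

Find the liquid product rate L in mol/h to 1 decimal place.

Rachford–Rice: g(ψ) = Σ zᵢ(Kᵢ−1)/(1+ψ(Kᵢ−1)) = 0.
Check two-phase: ΣzᵢKᵢ = 1.1603 > 1 and Σzᵢ/Kᵢ = 1.0434 > 1, so g(0) = 0.1603 > 0 and g(1) = -0.0434 < 0.
Newton iteration, ψ⁰ = 0.5:
  ψ = 0.5000: g = 0.02309, g' = -0.1664 → ψ = 0.6388
  ψ = 0.6388: g = 0.00177, g' = -0.1426 → ψ = 0.6512
  ψ = 0.6512: g = 0.00001, g' = -0.1409 → ψ = 0.6513
Converged at ψ = 0.6513.
Then V = ψ·F = 0.6513·269 = 175.2 mol/h and L = F − V = 93.8 mol/h.

L = 93.8 mol/h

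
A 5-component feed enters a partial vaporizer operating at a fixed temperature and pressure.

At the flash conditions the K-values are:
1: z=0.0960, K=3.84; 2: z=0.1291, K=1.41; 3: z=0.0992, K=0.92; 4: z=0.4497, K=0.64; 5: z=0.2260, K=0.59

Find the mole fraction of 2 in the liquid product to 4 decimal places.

x_2 = 0.1248

Rachford–Rice: g(ψ) = Σ zᵢ(Kᵢ−1)/(1+ψ(Kᵢ−1)) = 0.
Feasibility: ΣzᵢKᵢ = 1.0631, Σzᵢ/Kᵢ = 1.3101 — both > 1, two phases present.
Newton iteration, ψ⁰ = 0.53:
  ψ = 0.5300: g = -0.17442, g' = -0.2897 → ψ = 0.0000
  ψ = 0.0000: g = 0.06308, g' = -0.8929 → ψ = 0.0706
  ψ = 0.0706: g = 0.00900, g' = -0.6599 → ψ = 0.0843
  ψ = 0.0843: g = 0.00022, g' = -0.6278 → ψ = 0.0846
Converged at ψ = 0.0846.
Compositions from xᵢ = zᵢ/(1+ψ(Kᵢ−1)), yᵢ = Kᵢxᵢ:
  1: x = 0.0774, y = 0.2972
  2: x = 0.1248, y = 0.1759
  3: x = 0.0999, y = 0.0919
  4: x = 0.4638, y = 0.2969
  5: x = 0.2341, y = 0.1381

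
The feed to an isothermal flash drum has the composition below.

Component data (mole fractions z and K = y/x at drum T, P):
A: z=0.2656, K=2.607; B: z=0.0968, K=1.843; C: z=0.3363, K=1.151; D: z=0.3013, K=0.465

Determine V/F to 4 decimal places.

Newton–Raphson from V/F = 0.44:
  V/F = 0.4400: g = 0.14635, g' = -0.4262 → V/F = 0.7834
  V/F = 0.7834: g = 0.00602, g' = -0.4211 → V/F = 0.7977
  V/F = 0.7977: g = -0.00003, g' = -0.4249 → V/F = 0.7976
Converged at V/F = 0.7976.

V/F = 0.7976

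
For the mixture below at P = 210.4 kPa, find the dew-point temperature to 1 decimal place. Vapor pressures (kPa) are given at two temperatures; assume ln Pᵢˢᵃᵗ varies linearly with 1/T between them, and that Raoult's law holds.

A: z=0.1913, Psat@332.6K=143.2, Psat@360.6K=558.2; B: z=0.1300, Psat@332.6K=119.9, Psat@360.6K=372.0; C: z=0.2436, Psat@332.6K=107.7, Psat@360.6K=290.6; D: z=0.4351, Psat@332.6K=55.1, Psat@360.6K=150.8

T = 358.5 K

Dew-point temperature: Σzᵢ·P/Pᵢˢᵃᵗ(T) = 1. Interpolate ln Pᵢˢᵃᵗ = aᵢ + bᵢ/T.
  T = 332.6 K: ΣzᵢP/Pᵢˢᵃᵗ = 2.6465
  T = 360.6 K: ΣzᵢP/Pᵢˢᵃᵗ = 0.9291
  T = 346.6 K: ΣzᵢP/Pᵢˢᵃᵗ = 1.5331
  T = 353.6 K: ΣzᵢP/Pᵢˢᵃᵗ = 1.1872
  T = 357.1 K: ΣzᵢP/Pᵢˢᵃᵗ = 1.0489
  T = 358.9 K: ΣzᵢP/Pᵢˢᵃᵗ = 0.9852
Interpolating between 357.1 K and 358.9 K gives T ≈ 358.5 K.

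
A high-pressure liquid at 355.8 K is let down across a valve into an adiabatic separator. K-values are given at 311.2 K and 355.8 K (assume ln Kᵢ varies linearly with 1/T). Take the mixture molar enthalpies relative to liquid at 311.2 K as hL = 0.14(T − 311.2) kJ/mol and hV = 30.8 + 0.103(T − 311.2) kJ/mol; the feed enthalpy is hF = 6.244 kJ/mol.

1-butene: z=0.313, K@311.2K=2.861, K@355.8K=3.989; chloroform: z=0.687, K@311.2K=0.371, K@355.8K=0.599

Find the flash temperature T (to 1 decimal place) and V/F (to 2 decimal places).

T = 317.1 K, V/F = 0.18

Adiabatic flash: solve Rachford–Rice at each trial T, then check hF = ψ·hV(T) + (1−ψ)·hL(T).
  T = 311.2 K: K = (2.861, 0.371), RR gives ψ = 0.128, H_out = 3.957 kJ/mol
  T = 355.8 K: K = (3.989, 0.599), RR gives ψ = 0.551, H_out = 22.297 kJ/mol
  T = 333.5 K: K = (3.416, 0.479), RR gives ψ = 0.316, H_out = 12.607 kJ/mol
  T = 322.4 K: K = (3.137, 0.424), RR gives ψ = 0.222, H_out = 8.302 kJ/mol
  T = 316.8 K: K = (2.998, 0.397), RR gives ψ = 0.175, H_out = 6.144 kJ/mol
  T = 319.6 K: K = (3.067, 0.410), RR gives ψ = 0.198, H_out = 7.225 kJ/mol
  T = 318.2 K: K = (3.033, 0.404), RR gives ψ = 0.187, H_out = 6.685 kJ/mol
Linear interpolation between T = 316.8 (H_out = 6.144) and T = 318.2 (H_out = 6.685) on hF = 6.244 gives T ≈ 317.1 K, at which ψ = 0.18.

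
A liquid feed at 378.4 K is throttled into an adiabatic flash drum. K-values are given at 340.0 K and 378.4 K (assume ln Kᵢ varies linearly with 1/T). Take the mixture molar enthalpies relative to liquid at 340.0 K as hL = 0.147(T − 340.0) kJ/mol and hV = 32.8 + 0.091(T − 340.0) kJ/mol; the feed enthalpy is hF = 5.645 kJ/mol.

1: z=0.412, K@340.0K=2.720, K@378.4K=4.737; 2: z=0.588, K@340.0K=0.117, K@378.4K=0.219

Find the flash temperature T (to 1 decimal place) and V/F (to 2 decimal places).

T = 343.5 K, V/F = 0.16

Adiabatic flash: solve Rachford–Rice at each trial T, then check hF = ψ·hV(T) + (1−ψ)·hL(T).
  T = 340.0 K: K = (2.720, 0.117), RR gives ψ = 0.125, H_out = 4.091 kJ/mol
  T = 378.4 K: K = (4.737, 0.219), RR gives ψ = 0.370, H_out = 16.991 kJ/mol
  T = 359.2 K: K = (3.643, 0.163), RR gives ψ = 0.270, H_out = 11.377 kJ/mol
  T = 349.6 K: K = (3.161, 0.139), RR gives ψ = 0.206, H_out = 8.062 kJ/mol
  T = 344.8 K: K = (2.935, 0.128), RR gives ψ = 0.168, H_out = 6.182 kJ/mol
  T = 342.4 K: K = (2.826, 0.122), RR gives ψ = 0.147, H_out = 5.167 kJ/mol
Linear interpolation between T = 342.4 (H_out = 5.167) and T = 344.8 (H_out = 6.182) on hF = 5.645 gives T ≈ 343.5 K, at which ψ = 0.16.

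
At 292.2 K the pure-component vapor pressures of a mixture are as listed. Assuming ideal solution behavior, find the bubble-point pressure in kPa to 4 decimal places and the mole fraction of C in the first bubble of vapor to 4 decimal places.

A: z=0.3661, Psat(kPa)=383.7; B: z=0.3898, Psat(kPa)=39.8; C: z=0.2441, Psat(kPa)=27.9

At the bubble point ψ → 0, so ΣzᵢKᵢ = 1 with Kᵢ = Pᵢˢᵃᵗ/P ⇒ P = ΣzᵢPᵢˢᵃᵗ.
P = 0.3661·383.7 + 0.3898·39.8 + 0.2441·27.9 = 162.7970 kPa
yᵢ = zᵢPᵢˢᵃᵗ/P ⇒ y_C = 0.2441·27.9/162.7970 = 0.0418

Pbub = 162.7970 kPa, y_C = 0.0418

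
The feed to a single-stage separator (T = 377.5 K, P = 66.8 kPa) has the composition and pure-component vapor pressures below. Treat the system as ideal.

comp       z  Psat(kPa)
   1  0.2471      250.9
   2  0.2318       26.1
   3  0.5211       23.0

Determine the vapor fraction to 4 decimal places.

Raoult's law: Kᵢ = Pᵢˢᵃᵗ/P = Pᵢˢᵃᵗ/66.8.
  K_1 = 250.9/66.8 = 3.755988, K_2 = 26.1/66.8 = 0.390719, K_3 = 23.0/66.8 = 0.344311
Let ψ = V/F and solve Σ zᵢ(Kᵢ−1)/(1+ψ(Kᵢ−1)) = 0.
g(0) = ΣzᵢKᵢ − 1 = 0.1981 and g(1) = 1 − Σzᵢ/Kᵢ = -1.1725, so a root lies in (0, 1).
Iterate (Newton) starting at ψ = 0.5:
  ψ = 0.5000: g = -0.42506, g' = -1.0057 → ψ = 0.0774
  ψ = 0.0774: g = 0.05316, g' = -1.6185 → ψ = 0.1102
  ψ = 0.1102: g = 0.00265, g' = -1.4634 → ψ = 0.1120
Converged at ψ = 0.1120.

ψ = 0.1120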